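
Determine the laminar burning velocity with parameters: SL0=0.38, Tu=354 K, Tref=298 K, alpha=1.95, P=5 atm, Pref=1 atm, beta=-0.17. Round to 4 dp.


SL = SL0 * (Tu/Tref)^alpha * (P/Pref)^beta
T ratio = 354/298 = 1.18791946
(T ratio)^alpha = 1.18791946^1.95 = 1.399055
(P/Pref)^beta = 5^(-0.17) = 0.760633
SL = 0.38 * 1.399055 * 0.760633 = 0.4044 m/s


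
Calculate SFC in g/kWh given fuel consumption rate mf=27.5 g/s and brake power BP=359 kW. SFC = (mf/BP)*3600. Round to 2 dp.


SFC = (mf / BP) * 3600
Rate = 27.5 / 359 = 0.076602 g/(s*kW)
SFC = 0.076602 * 3600 = 275.77 g/kWh


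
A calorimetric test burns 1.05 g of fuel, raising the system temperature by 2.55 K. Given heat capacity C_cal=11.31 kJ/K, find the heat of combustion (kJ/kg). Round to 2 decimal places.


Hc = C_cal * delta_T / m_fuel
Q_released = 11.31 * 2.55 = 28.8405 kJ
m_fuel = 1.05 g = 1.05/1000 kg = 0.001050 kg
Hc = 28.8405 / 0.001050 = 27467.14 kJ/kg


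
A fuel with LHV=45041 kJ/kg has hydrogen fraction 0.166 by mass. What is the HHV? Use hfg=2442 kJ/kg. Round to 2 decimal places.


HHV = LHV + hfg * 9 * H
Water addition = 2442 * 9 * 0.166 = 3648.348 kJ/kg
HHV = 45041 + 3648.348 = 48689.35 kJ/kg


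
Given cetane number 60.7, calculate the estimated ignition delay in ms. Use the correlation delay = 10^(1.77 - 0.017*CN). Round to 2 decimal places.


delay = 10^(1.77 - 0.017*CN)
Exponent = 1.77 - 0.017*60.7 = 0.7381
delay = 10^0.7381 = 5.47 ms


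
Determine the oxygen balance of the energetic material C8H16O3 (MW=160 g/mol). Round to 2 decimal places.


OB = -1600 * (2C + H/2 - O) / MW
Inner = 2*8 + 16/2 - 3 = 21.00
OB = -1600 * 21.00 / 160 = -210.00%


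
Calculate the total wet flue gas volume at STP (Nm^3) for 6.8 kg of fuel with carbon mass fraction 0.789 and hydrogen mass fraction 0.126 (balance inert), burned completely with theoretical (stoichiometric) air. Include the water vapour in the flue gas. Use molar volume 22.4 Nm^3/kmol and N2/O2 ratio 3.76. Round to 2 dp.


Per kg fuel: CO2 = (C/12 kmol)*22.4 = (0.789/12)*22.4 = 1.47280 Nm^3
Per kg fuel: H2O = (H/2 kmol)*22.4 = (0.126/2)*22.4 = 1.41120 Nm^3
O2 needed per kg fuel = C/12 + H/4 = 0.789/12 + 0.126/4 = 0.09725000 kmol
Per kg fuel: N2 = O2*3.76*22.4 = 0.09725000*3.76*22.4 = 8.19078 Nm^3
Total per kg = 1.47280 + 1.41120 + 8.19078 = 11.07478 Nm^3
Total = 11.07478 * 6.8 = 75.31 Nm^3


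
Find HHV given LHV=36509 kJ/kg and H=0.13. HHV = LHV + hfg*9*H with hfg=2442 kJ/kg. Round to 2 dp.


HHV = LHV + hfg * 9 * H
Water addition = 2442 * 9 * 0.13 = 2857.140 kJ/kg
HHV = 36509 + 2857.140 = 39366.14 kJ/kg


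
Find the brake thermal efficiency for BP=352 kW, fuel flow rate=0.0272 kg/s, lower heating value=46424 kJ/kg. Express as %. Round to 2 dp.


eta_BTE = (BP / (mf * LHV)) * 100
Denominator = 0.0272 * 46424 = 1262.7328 kW
eta_BTE = (352 / 1262.7328) * 100 = 27.88%


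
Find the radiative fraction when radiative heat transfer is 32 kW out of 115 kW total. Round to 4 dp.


f_rad = Q_rad / Q_total
f_rad = 32 / 115 = 0.2783


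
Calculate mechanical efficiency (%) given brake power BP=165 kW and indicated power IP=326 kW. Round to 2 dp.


eta_mech = (BP / IP) * 100
Ratio = 165 / 326 = 0.5061
eta_mech = 0.5061 * 100 = 50.61%


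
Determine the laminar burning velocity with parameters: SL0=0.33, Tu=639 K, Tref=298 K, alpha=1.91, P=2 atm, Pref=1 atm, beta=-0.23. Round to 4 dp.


SL = SL0 * (Tu/Tref)^alpha * (P/Pref)^beta
T ratio = 639/298 = 2.14429530
(T ratio)^alpha = 2.14429530^1.91 = 4.292928
(P/Pref)^beta = 2^(-0.23) = 0.852635
SL = 0.33 * 4.292928 * 0.852635 = 1.2079 m/s


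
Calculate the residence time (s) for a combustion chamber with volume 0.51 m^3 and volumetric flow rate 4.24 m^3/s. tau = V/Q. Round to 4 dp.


tau = V / Q_flow
tau = 0.51 / 4.24 = 0.1203 s


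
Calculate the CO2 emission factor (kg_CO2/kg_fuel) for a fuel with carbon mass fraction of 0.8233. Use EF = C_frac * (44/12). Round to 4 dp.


EF = C_frac * (M_CO2 / M_C)
EF = 0.8233 * (44/12)
EF = 0.8233 * 3.666667 = 3.0188 kg_CO2/kg_fuel


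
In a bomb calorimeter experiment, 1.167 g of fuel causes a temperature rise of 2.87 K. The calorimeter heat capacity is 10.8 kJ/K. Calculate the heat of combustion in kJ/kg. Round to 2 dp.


Hc = C_cal * delta_T / m_fuel
Q_released = 10.8 * 2.87 = 30.9960 kJ
m_fuel = 1.167 g = 1.167/1000 kg = 0.001167 kg
Hc = 30.9960 / 0.001167 = 26560.41 kJ/kg


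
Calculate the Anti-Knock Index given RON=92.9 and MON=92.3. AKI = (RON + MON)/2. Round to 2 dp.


AKI = (RON + MON) / 2
AKI = (92.9 + 92.3) / 2
AKI = 185.2 / 2 = 92.60


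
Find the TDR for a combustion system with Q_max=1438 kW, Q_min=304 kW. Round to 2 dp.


TDR = Q_max / Q_min
TDR = 1438 / 304 = 4.73


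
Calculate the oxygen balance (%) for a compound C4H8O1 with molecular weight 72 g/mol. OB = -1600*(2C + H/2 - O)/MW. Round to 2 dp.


OB = -1600 * (2C + H/2 - O) / MW
Inner = 2*4 + 8/2 - 1 = 11.00
OB = -1600 * 11.00 / 72 = -244.44%


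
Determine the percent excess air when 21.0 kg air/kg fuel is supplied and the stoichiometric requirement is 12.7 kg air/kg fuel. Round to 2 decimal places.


Excess air = actual - stoichiometric = 21.0 - 12.7 = 8.30 kg/kg fuel
Excess air % = (excess / stoich) * 100 = (8.30 / 12.7) * 100 = 65.35%


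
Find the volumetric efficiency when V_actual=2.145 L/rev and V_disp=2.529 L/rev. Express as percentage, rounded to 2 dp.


eta_v = (V_actual / V_disp) * 100
Ratio = 2.145 / 2.529 = 0.8482
eta_v = 0.8482 * 100 = 84.82%


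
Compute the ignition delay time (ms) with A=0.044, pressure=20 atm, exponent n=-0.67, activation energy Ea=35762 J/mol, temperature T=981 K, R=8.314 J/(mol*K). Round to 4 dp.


tau = A * P^n * exp(Ea/(R*T))
P^n = 20^(-0.67) = 0.13437235
Ea/(R*T) = 35762/(8.314*981) = 4.384729
exp(Ea/(R*T)) = 80.216493
tau = 0.044 * 0.13437235 * 80.216493 = 0.4743 ms


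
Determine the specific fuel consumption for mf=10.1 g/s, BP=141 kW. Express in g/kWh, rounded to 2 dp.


SFC = (mf / BP) * 3600
Rate = 10.1 / 141 = 0.071631 g/(s*kW)
SFC = 0.071631 * 3600 = 257.87 g/kWh


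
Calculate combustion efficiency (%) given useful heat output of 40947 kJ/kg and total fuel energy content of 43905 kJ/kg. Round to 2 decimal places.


Efficiency = (Q_useful / Q_fuel) * 100
Efficiency = (40947 / 43905) * 100
Efficiency = 0.9326 * 100 = 93.26%


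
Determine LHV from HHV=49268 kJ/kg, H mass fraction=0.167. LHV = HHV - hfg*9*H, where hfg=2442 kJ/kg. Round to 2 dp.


LHV = HHV - hfg * 9 * H
Water correction = 2442 * 9 * 0.167 = 3670.326 kJ/kg
LHV = 49268 - 3670.326 = 45597.67 kJ/kg


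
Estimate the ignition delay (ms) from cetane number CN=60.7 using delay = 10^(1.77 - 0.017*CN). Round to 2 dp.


delay = 10^(1.77 - 0.017*CN)
Exponent = 1.77 - 0.017*60.7 = 0.7381
delay = 10^0.7381 = 5.47 ms


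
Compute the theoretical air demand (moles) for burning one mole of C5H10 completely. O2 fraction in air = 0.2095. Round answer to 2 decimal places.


Balanced combustion: C5H10 + 7.5 O2 -> 5 CO2 + 5 H2O
O2 needed = C + H/4 = 5 + 10/4 = 7.50 moles
Air moles = O2 / 0.2095 = 7.50 / 0.2095 = 35.80 moles air


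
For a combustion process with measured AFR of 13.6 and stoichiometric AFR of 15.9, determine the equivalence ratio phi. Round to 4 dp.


phi = AFR_stoich / AFR_actual
phi = 15.9 / 13.6 = 1.1691


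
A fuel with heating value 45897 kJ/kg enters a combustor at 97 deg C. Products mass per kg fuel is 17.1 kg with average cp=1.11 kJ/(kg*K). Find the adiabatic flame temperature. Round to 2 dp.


T_ad = T_in + Hc / (m_p * cp)
Denominator = 17.1 * 1.11 = 18.9810
Temperature rise = 45897 / 18.9810 = 2418.05 K
T_ad = 97 + 2418.05 = 2515.05 deg C


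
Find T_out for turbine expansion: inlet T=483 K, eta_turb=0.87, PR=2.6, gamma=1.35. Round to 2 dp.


T_out = T_in * (1 - eta * (1 - PR^(-(gamma-1)/gamma)))
Exponent = -(1.35-1)/1.35 = -0.25925926
PR^exp = 2.6^(-0.25925926) = 0.78057442
Factor = 1 - 0.87*(1 - 0.78057442) = 0.80909975
T_out = 483 * 0.80909975 = 390.80 K


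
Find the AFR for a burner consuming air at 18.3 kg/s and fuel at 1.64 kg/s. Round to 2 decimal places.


AFR = m_air / m_fuel
AFR = 18.3 / 1.64 = 11.16


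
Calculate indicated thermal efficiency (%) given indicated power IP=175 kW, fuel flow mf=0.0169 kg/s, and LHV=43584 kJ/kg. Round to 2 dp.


eta_ith = (IP / (mf * LHV)) * 100
Denominator = 0.0169 * 43584 = 736.5696 kW
eta_ith = (175 / 736.5696) * 100 = 23.76%


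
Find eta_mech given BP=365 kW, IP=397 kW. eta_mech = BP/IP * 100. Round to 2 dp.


eta_mech = (BP / IP) * 100
Ratio = 365 / 397 = 0.9194
eta_mech = 0.9194 * 100 = 91.94%


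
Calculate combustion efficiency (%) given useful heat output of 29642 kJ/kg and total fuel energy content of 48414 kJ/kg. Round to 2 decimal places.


Efficiency = (Q_useful / Q_fuel) * 100
Efficiency = (29642 / 48414) * 100
Efficiency = 0.6123 * 100 = 61.23%


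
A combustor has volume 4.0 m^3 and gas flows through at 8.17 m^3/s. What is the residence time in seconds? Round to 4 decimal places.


tau = V / Q_flow
tau = 4.0 / 8.17 = 0.4896 s


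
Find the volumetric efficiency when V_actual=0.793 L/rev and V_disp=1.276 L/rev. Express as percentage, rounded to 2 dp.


eta_v = (V_actual / V_disp) * 100
Ratio = 0.793 / 1.276 = 0.6215
eta_v = 0.6215 * 100 = 62.15%


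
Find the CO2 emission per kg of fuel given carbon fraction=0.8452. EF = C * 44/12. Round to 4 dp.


EF = C_frac * (M_CO2 / M_C)
EF = 0.8452 * (44/12)
EF = 0.8452 * 3.666667 = 3.0991 kg_CO2/kg_fuel


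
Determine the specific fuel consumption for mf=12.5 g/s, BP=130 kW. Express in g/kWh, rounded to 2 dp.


SFC = (mf / BP) * 3600
Rate = 12.5 / 130 = 0.096154 g/(s*kW)
SFC = 0.096154 * 3600 = 346.15 g/kWh


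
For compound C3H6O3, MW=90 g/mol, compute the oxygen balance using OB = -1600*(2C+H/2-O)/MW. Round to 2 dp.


OB = -1600 * (2C + H/2 - O) / MW
Inner = 2*3 + 6/2 - 3 = 6.00
OB = -1600 * 6.00 / 90 = -106.67%


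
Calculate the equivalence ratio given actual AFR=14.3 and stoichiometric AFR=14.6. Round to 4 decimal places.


phi = AFR_stoich / AFR_actual
phi = 14.6 / 14.3 = 1.0210


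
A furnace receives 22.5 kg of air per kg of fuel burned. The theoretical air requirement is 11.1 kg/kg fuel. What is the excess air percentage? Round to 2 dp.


Excess air = actual - stoichiometric = 22.5 - 11.1 = 11.40 kg/kg fuel
Excess air % = (excess / stoich) * 100 = (11.40 / 11.1) * 100 = 102.70%


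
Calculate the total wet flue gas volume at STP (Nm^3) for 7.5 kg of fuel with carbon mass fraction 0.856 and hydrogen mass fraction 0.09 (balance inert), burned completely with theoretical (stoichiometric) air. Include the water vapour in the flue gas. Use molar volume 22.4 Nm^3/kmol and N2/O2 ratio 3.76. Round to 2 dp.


Per kg fuel: CO2 = (C/12 kmol)*22.4 = (0.856/12)*22.4 = 1.59787 Nm^3
Per kg fuel: H2O = (H/2 kmol)*22.4 = (0.09/2)*22.4 = 1.00800 Nm^3
O2 needed per kg fuel = C/12 + H/4 = 0.856/12 + 0.09/4 = 0.09383333 kmol
Per kg fuel: N2 = O2*3.76*22.4 = 0.09383333*3.76*22.4 = 7.90302 Nm^3
Total per kg = 1.59787 + 1.00800 + 7.90302 = 10.50889 Nm^3
Total = 10.50889 * 7.5 = 78.82 Nm^3


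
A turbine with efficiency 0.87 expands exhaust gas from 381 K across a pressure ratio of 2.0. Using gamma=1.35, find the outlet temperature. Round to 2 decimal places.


T_out = T_in * (1 - eta * (1 - PR^(-(gamma-1)/gamma)))
Exponent = -(1.35-1)/1.35 = -0.25925926
PR^exp = 2.0^(-0.25925926) = 0.83551680
Factor = 1 - 0.87*(1 - 0.83551680) = 0.85689962
T_out = 381 * 0.85689962 = 326.48 K


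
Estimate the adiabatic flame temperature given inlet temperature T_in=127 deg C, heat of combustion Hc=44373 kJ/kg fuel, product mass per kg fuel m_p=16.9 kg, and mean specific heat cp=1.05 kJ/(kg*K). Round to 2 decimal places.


T_ad = T_in + Hc / (m_p * cp)
Denominator = 16.9 * 1.05 = 17.7450
Temperature rise = 44373 / 17.7450 = 2500.59 K
T_ad = 127 + 2500.59 = 2627.59 deg C


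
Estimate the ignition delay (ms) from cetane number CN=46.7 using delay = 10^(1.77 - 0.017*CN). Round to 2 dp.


delay = 10^(1.77 - 0.017*CN)
Exponent = 1.77 - 0.017*46.7 = 0.9761
delay = 10^0.9761 = 9.46 ms


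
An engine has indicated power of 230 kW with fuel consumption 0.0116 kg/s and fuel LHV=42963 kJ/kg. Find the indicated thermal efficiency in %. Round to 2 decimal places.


eta_ith = (IP / (mf * LHV)) * 100
Denominator = 0.0116 * 42963 = 498.3708 kW
eta_ith = (230 / 498.3708) * 100 = 46.15%


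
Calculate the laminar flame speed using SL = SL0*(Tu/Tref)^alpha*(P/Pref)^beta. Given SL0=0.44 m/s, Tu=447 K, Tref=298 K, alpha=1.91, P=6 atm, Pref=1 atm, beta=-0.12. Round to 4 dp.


SL = SL0 * (Tu/Tref)^alpha * (P/Pref)^beta
T ratio = 447/298 = 1.50000000
(T ratio)^alpha = 1.50000000^1.91 = 2.169373
(P/Pref)^beta = 6^(-0.12) = 0.806532
SL = 0.44 * 2.169373 * 0.806532 = 0.7699 m/s


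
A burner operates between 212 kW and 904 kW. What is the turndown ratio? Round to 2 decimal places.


TDR = Q_max / Q_min
TDR = 904 / 212 = 4.26


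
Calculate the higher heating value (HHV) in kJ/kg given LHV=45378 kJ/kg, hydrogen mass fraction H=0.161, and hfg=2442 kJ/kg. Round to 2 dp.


HHV = LHV + hfg * 9 * H
Water addition = 2442 * 9 * 0.161 = 3538.458 kJ/kg
HHV = 45378 + 3538.458 = 48916.46 kJ/kg


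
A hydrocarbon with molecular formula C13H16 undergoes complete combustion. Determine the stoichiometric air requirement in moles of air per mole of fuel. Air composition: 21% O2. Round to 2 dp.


Balanced combustion: C13H16 + 17 O2 -> 13 CO2 + 8 H2O
O2 needed = C + H/4 = 13 + 16/4 = 17.00 moles
Air moles = O2 / 0.21 = 17.00 / 0.21 = 80.95 moles air


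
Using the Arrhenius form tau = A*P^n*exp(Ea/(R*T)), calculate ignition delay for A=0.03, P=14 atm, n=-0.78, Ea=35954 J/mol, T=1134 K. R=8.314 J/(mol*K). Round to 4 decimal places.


tau = A * P^n * exp(Ea/(R*T))
P^n = 14^(-0.78) = 0.12764980
Ea/(R*T) = 35954/(8.314*1134) = 3.813503
exp(Ea/(R*T)) = 45.308897
tau = 0.03 * 0.12764980 * 45.308897 = 0.1735 ms


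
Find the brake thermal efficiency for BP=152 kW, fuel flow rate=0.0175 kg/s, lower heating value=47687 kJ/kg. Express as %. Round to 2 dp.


eta_BTE = (BP / (mf * LHV)) * 100
Denominator = 0.0175 * 47687 = 834.5225 kW
eta_BTE = (152 / 834.5225) * 100 = 18.21%


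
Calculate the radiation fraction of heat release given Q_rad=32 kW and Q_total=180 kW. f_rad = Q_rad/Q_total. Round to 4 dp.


f_rad = Q_rad / Q_total
f_rad = 32 / 180 = 0.1778


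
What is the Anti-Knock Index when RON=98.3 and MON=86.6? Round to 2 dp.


AKI = (RON + MON) / 2
AKI = (98.3 + 86.6) / 2
AKI = 184.9 / 2 = 92.45


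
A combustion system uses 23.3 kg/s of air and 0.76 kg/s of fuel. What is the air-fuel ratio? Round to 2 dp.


AFR = m_air / m_fuel
AFR = 23.3 / 0.76 = 30.66


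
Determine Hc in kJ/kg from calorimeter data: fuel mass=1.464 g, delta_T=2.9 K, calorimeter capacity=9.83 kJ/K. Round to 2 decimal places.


Hc = C_cal * delta_T / m_fuel
Q_released = 9.83 * 2.9 = 28.5070 kJ
m_fuel = 1.464 g = 1.464/1000 kg = 0.001464 kg
Hc = 28.5070 / 0.001464 = 19471.99 kJ/kg


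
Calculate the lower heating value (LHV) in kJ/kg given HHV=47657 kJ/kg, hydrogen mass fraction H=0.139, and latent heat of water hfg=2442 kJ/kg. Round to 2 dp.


LHV = HHV - hfg * 9 * H
Water correction = 2442 * 9 * 0.139 = 3054.942 kJ/kg
LHV = 47657 - 3054.942 = 44602.06 kJ/kg


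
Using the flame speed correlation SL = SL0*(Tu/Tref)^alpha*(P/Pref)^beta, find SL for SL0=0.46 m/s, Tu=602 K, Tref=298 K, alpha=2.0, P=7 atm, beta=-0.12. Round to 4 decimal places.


SL = SL0 * (Tu/Tref)^alpha * (P/Pref)^beta
T ratio = 602/298 = 2.02013423
(T ratio)^alpha = 2.02013423^2.0 = 4.080942
(P/Pref)^beta = 7^(-0.12) = 0.791750
SL = 0.46 * 4.080942 * 0.791750 = 1.4863 m/s


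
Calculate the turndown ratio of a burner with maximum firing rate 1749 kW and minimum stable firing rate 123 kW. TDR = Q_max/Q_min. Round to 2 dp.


TDR = Q_max / Q_min
TDR = 1749 / 123 = 14.22


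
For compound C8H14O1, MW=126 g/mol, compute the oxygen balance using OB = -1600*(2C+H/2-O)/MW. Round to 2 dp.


OB = -1600 * (2C + H/2 - O) / MW
Inner = 2*8 + 14/2 - 1 = 22.00
OB = -1600 * 22.00 / 126 = -279.37%


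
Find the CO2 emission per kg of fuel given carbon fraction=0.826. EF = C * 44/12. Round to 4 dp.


EF = C_frac * (M_CO2 / M_C)
EF = 0.826 * (44/12)
EF = 0.826 * 3.666667 = 3.0287 kg_CO2/kg_fuel


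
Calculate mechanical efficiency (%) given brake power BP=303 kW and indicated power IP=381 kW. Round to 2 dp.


eta_mech = (BP / IP) * 100
Ratio = 303 / 381 = 0.7953
eta_mech = 0.7953 * 100 = 79.53%


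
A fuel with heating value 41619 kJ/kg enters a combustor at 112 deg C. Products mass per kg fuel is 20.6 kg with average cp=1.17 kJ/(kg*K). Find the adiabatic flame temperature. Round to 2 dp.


T_ad = T_in + Hc / (m_p * cp)
Denominator = 20.6 * 1.17 = 24.1020
Temperature rise = 41619 / 24.1020 = 1726.79 K
T_ad = 112 + 1726.79 = 1838.79 deg C


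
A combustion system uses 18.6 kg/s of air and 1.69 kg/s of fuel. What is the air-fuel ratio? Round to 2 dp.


AFR = m_air / m_fuel
AFR = 18.6 / 1.69 = 11.01


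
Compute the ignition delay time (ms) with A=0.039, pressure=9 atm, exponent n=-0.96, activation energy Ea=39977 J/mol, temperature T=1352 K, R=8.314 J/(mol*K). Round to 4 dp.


tau = A * P^n * exp(Ea/(R*T))
P^n = 9^(-0.96) = 0.12131854
Ea/(R*T) = 39977/(8.314*1352) = 3.556506
exp(Ea/(R*T)) = 35.040535
tau = 0.039 * 0.12131854 * 35.040535 = 0.1658 ms


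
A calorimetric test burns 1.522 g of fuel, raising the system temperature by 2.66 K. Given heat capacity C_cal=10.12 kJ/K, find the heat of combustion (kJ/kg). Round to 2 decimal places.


Hc = C_cal * delta_T / m_fuel
Q_released = 10.12 * 2.66 = 26.9192 kJ
m_fuel = 1.522 g = 1.522/1000 kg = 0.001522 kg
Hc = 26.9192 / 0.001522 = 17686.73 kJ/kg


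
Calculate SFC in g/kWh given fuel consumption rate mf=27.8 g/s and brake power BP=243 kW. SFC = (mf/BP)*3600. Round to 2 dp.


SFC = (mf / BP) * 3600
Rate = 27.8 / 243 = 0.114403 g/(s*kW)
SFC = 0.114403 * 3600 = 411.85 g/kWh


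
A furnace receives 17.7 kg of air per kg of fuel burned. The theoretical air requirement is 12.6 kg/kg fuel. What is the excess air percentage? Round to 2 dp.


Excess air = actual - stoichiometric = 17.7 - 12.6 = 5.10 kg/kg fuel
Excess air % = (excess / stoich) * 100 = (5.10 / 12.6) * 100 = 40.48%


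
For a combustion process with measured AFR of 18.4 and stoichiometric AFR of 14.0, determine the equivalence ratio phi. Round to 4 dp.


phi = AFR_stoich / AFR_actual
phi = 14.0 / 18.4 = 0.7609


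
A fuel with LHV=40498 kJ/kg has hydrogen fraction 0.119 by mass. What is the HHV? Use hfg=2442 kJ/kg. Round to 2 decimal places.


HHV = LHV + hfg * 9 * H
Water addition = 2442 * 9 * 0.119 = 2615.382 kJ/kg
HHV = 40498 + 2615.382 = 43113.38 kJ/kg


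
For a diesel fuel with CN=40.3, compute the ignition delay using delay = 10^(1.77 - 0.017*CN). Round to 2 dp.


delay = 10^(1.77 - 0.017*CN)
Exponent = 1.77 - 0.017*40.3 = 1.0849
delay = 10^1.0849 = 12.16 ms


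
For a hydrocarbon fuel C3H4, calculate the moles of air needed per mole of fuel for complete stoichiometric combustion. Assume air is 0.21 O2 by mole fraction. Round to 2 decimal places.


Balanced combustion: C3H4 + 4 O2 -> 3 CO2 + 2 H2O
O2 needed = C + H/4 = 3 + 4/4 = 4.00 moles
Air moles = O2 / 0.21 = 4.00 / 0.21 = 19.05 moles air


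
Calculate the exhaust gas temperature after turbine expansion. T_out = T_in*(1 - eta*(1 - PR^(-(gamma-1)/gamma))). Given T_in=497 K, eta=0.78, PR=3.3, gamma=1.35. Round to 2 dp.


T_out = T_in * (1 - eta * (1 - PR^(-(gamma-1)/gamma)))
Exponent = -(1.35-1)/1.35 = -0.25925926
PR^exp = 3.3^(-0.25925926) = 0.73378775
Factor = 1 - 0.78*(1 - 0.73378775) = 0.79235445
T_out = 497 * 0.79235445 = 393.80 K


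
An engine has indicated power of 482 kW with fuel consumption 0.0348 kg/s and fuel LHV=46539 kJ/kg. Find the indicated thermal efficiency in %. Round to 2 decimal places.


eta_ith = (IP / (mf * LHV)) * 100
Denominator = 0.0348 * 46539 = 1619.5572 kW
eta_ith = (482 / 1619.5572) * 100 = 29.76%


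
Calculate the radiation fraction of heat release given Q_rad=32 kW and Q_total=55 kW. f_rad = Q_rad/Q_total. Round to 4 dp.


f_rad = Q_rad / Q_total
f_rad = 32 / 55 = 0.5818


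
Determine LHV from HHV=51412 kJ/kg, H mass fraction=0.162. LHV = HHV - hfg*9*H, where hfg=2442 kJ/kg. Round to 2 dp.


LHV = HHV - hfg * 9 * H
Water correction = 2442 * 9 * 0.162 = 3560.436 kJ/kg
LHV = 51412 - 3560.436 = 47851.56 kJ/kg


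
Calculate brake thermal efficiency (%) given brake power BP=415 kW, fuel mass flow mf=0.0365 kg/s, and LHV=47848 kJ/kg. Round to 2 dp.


eta_BTE = (BP / (mf * LHV)) * 100
Denominator = 0.0365 * 47848 = 1746.4520 kW
eta_BTE = (415 / 1746.4520) * 100 = 23.76%


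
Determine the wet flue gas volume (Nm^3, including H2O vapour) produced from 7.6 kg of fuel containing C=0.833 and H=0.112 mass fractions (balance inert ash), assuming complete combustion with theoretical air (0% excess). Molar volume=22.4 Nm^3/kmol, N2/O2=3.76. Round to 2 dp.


Per kg fuel: CO2 = (C/12 kmol)*22.4 = (0.833/12)*22.4 = 1.55493 Nm^3
Per kg fuel: H2O = (H/2 kmol)*22.4 = (0.112/2)*22.4 = 1.25440 Nm^3
O2 needed per kg fuel = C/12 + H/4 = 0.833/12 + 0.112/4 = 0.09741667 kmol
Per kg fuel: N2 = O2*3.76*22.4 = 0.09741667*3.76*22.4 = 8.20482 Nm^3
Total per kg = 1.55493 + 1.25440 + 8.20482 = 11.01415 Nm^3
Total = 11.01415 * 7.6 = 83.71 Nm^3


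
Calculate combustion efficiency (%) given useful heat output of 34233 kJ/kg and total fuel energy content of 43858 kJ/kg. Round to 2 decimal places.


Efficiency = (Q_useful / Q_fuel) * 100
Efficiency = (34233 / 43858) * 100
Efficiency = 0.7805 * 100 = 78.05%


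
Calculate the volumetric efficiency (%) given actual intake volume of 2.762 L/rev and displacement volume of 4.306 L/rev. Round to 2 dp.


eta_v = (V_actual / V_disp) * 100
Ratio = 2.762 / 4.306 = 0.6414
eta_v = 0.6414 * 100 = 64.14%


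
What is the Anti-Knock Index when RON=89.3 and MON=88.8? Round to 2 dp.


AKI = (RON + MON) / 2
AKI = (89.3 + 88.8) / 2
AKI = 178.1 / 2 = 89.05


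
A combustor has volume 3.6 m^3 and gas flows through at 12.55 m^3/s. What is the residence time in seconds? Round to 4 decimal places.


tau = V / Q_flow
tau = 3.6 / 12.55 = 0.2869 s


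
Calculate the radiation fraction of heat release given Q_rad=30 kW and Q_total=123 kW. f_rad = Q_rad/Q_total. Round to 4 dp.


f_rad = Q_rad / Q_total
f_rad = 30 / 123 = 0.2439


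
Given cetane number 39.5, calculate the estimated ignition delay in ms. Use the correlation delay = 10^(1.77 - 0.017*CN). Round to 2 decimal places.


delay = 10^(1.77 - 0.017*CN)
Exponent = 1.77 - 0.017*39.5 = 1.0985
delay = 10^1.0985 = 12.55 ms


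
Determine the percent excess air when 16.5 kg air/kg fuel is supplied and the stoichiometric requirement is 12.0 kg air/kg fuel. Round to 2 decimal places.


Excess air = actual - stoichiometric = 16.5 - 12.0 = 4.50 kg/kg fuel
Excess air % = (excess / stoich) * 100 = (4.50 / 12.0) * 100 = 37.50%


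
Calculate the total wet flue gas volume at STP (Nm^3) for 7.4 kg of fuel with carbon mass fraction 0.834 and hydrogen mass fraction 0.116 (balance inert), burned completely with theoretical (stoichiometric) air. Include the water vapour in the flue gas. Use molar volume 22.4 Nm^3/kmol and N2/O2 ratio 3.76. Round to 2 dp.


Per kg fuel: CO2 = (C/12 kmol)*22.4 = (0.834/12)*22.4 = 1.55680 Nm^3
Per kg fuel: H2O = (H/2 kmol)*22.4 = (0.116/2)*22.4 = 1.29920 Nm^3
O2 needed per kg fuel = C/12 + H/4 = 0.834/12 + 0.116/4 = 0.09850000 kmol
Per kg fuel: N2 = O2*3.76*22.4 = 0.09850000*3.76*22.4 = 8.29606 Nm^3
Total per kg = 1.55680 + 1.29920 + 8.29606 = 11.15206 Nm^3
Total = 11.15206 * 7.4 = 82.53 Nm^3


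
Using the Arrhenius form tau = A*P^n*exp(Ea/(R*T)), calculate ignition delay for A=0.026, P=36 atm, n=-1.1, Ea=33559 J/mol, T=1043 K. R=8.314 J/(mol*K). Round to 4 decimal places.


tau = A * P^n * exp(Ea/(R*T))
P^n = 36^(-1.1) = 0.01941186
Ea/(R*T) = 33559/(8.314*1043) = 3.870033
exp(Ea/(R*T)) = 47.943974
tau = 0.026 * 0.01941186 * 47.943974 = 0.0242 ms


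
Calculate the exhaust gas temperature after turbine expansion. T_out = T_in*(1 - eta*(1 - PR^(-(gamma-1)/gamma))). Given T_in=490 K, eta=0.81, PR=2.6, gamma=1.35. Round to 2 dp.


T_out = T_in * (1 - eta * (1 - PR^(-(gamma-1)/gamma)))
Exponent = -(1.35-1)/1.35 = -0.25925926
PR^exp = 2.6^(-0.25925926) = 0.78057442
Factor = 1 - 0.81*(1 - 0.78057442) = 0.82226528
T_out = 490 * 0.82226528 = 402.91 K


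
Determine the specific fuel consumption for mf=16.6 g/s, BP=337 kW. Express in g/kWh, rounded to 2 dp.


SFC = (mf / BP) * 3600
Rate = 16.6 / 337 = 0.049258 g/(s*kW)
SFC = 0.049258 * 3600 = 177.33 g/kWh


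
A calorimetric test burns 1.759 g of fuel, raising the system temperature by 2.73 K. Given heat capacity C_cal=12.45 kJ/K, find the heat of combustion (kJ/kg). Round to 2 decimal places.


Hc = C_cal * delta_T / m_fuel
Q_released = 12.45 * 2.73 = 33.9885 kJ
m_fuel = 1.759 g = 1.759/1000 kg = 0.001759 kg
Hc = 33.9885 / 0.001759 = 19322.63 kJ/kg


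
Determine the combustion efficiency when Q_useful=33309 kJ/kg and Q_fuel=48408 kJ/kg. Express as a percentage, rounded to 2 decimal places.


Efficiency = (Q_useful / Q_fuel) * 100
Efficiency = (33309 / 48408) * 100
Efficiency = 0.6881 * 100 = 68.81%


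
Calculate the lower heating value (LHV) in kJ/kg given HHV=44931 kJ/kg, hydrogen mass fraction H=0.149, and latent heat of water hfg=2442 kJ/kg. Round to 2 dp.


LHV = HHV - hfg * 9 * H
Water correction = 2442 * 9 * 0.149 = 3274.722 kJ/kg
LHV = 44931 - 3274.722 = 41656.28 kJ/kg


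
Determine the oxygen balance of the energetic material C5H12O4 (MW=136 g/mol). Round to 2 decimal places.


OB = -1600 * (2C + H/2 - O) / MW
Inner = 2*5 + 12/2 - 4 = 12.00
OB = -1600 * 12.00 / 136 = -141.18%


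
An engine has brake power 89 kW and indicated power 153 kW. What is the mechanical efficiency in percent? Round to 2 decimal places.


eta_mech = (BP / IP) * 100
Ratio = 89 / 153 = 0.5817
eta_mech = 0.5817 * 100 = 58.17%


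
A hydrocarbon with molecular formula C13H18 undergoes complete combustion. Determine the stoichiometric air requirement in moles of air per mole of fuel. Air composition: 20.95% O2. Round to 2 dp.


Balanced combustion: C13H18 + 17.5 O2 -> 13 CO2 + 9 H2O
O2 needed = C + H/4 = 13 + 18/4 = 17.50 moles
Air moles = O2 / 0.2095 = 17.50 / 0.2095 = 83.53 moles air


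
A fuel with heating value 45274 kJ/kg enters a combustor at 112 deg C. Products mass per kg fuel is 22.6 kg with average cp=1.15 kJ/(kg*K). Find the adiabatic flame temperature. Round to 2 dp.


T_ad = T_in + Hc / (m_p * cp)
Denominator = 22.6 * 1.15 = 25.9900
Temperature rise = 45274 / 25.9900 = 1741.98 K
T_ad = 112 + 1741.98 = 1853.98 deg C


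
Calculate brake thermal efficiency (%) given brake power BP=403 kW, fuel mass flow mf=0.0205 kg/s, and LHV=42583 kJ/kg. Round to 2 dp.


eta_BTE = (BP / (mf * LHV)) * 100
Denominator = 0.0205 * 42583 = 872.9515 kW
eta_BTE = (403 / 872.9515) * 100 = 46.17%


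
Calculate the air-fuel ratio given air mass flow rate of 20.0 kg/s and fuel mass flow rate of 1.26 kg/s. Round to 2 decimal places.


AFR = m_air / m_fuel
AFR = 20.0 / 1.26 = 15.87


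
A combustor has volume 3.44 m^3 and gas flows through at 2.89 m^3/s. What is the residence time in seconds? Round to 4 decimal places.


tau = V / Q_flow
tau = 3.44 / 2.89 = 1.1903 s


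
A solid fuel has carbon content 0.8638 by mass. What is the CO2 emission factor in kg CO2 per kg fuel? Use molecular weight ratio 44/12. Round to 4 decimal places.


EF = C_frac * (M_CO2 / M_C)
EF = 0.8638 * (44/12)
EF = 0.8638 * 3.666667 = 3.1673 kg_CO2/kg_fuel


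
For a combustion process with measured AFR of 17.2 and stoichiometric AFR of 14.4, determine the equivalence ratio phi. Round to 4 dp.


phi = AFR_stoich / AFR_actual
phi = 14.4 / 17.2 = 0.8372


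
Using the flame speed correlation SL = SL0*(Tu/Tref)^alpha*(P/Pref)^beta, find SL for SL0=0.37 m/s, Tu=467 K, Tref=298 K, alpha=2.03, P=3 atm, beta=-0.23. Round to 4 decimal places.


SL = SL0 * (Tu/Tref)^alpha * (P/Pref)^beta
T ratio = 467/298 = 1.56711409
(T ratio)^alpha = 1.56711409^2.03 = 2.489168
(P/Pref)^beta = 3^(-0.23) = 0.776716
SL = 0.37 * 2.489168 * 0.776716 = 0.7153 m/s


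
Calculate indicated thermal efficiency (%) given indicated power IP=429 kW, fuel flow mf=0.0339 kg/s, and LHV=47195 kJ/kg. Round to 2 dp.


eta_ith = (IP / (mf * LHV)) * 100
Denominator = 0.0339 * 47195 = 1599.9105 kW
eta_ith = (429 / 1599.9105) * 100 = 26.81%


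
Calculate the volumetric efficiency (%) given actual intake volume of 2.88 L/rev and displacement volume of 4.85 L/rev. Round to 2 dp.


eta_v = (V_actual / V_disp) * 100
Ratio = 2.88 / 4.85 = 0.5938
eta_v = 0.5938 * 100 = 59.38%


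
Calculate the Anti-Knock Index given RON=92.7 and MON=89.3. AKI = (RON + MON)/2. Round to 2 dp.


AKI = (RON + MON) / 2
AKI = (92.7 + 89.3) / 2
AKI = 182.0 / 2 = 91.00


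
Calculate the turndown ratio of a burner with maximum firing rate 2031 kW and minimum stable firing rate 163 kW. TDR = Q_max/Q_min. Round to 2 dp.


TDR = Q_max / Q_min
TDR = 2031 / 163 = 12.46


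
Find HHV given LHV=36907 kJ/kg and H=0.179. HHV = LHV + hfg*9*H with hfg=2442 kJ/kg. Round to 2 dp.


HHV = LHV + hfg * 9 * H
Water addition = 2442 * 9 * 0.179 = 3934.062 kJ/kg
HHV = 36907 + 3934.062 = 40841.06 kJ/kg


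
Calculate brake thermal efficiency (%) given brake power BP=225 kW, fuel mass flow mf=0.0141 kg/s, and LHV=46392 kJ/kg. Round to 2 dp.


eta_BTE = (BP / (mf * LHV)) * 100
Denominator = 0.0141 * 46392 = 654.1272 kW
eta_BTE = (225 / 654.1272) * 100 = 34.40%


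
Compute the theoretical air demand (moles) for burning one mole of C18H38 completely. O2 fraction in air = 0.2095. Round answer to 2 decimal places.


Balanced combustion: C18H38 + 27.5 O2 -> 18 CO2 + 19 H2O
O2 needed = C + H/4 = 18 + 38/4 = 27.50 moles
Air moles = O2 / 0.2095 = 27.50 / 0.2095 = 131.26 moles air


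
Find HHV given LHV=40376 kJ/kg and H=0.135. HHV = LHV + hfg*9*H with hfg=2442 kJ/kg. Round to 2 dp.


HHV = LHV + hfg * 9 * H
Water addition = 2442 * 9 * 0.135 = 2967.030 kJ/kg
HHV = 40376 + 2967.030 = 43343.03 kJ/kg


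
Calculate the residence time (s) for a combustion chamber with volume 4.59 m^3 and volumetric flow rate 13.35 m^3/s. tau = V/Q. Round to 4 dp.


tau = V / Q_flow
tau = 4.59 / 13.35 = 0.3438 s


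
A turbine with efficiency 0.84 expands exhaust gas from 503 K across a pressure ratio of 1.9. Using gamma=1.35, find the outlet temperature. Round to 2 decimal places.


T_out = T_in * (1 - eta * (1 - PR^(-(gamma-1)/gamma)))
Exponent = -(1.35-1)/1.35 = -0.25925926
PR^exp = 1.9^(-0.25925926) = 0.84670193
Factor = 1 - 0.84*(1 - 0.84670193) = 0.87122962
T_out = 503 * 0.87122962 = 438.23 K


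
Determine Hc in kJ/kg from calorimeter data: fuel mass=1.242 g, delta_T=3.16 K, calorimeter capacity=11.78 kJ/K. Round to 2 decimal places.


Hc = C_cal * delta_T / m_fuel
Q_released = 11.78 * 3.16 = 37.2248 kJ
m_fuel = 1.242 g = 1.242/1000 kg = 0.001242 kg
Hc = 37.2248 / 0.001242 = 29971.66 kJ/kg


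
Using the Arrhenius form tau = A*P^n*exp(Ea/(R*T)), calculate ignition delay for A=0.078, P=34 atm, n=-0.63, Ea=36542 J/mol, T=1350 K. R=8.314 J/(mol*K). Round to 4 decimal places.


tau = A * P^n * exp(Ea/(R*T))
P^n = 34^(-0.63) = 0.10843470
Ea/(R*T) = 36542/(8.314*1350) = 3.255731
exp(Ea/(R*T)) = 25.938571
tau = 0.078 * 0.10843470 * 25.938571 = 0.2194 ms


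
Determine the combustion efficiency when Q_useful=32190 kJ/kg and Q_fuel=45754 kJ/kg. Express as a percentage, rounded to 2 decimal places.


Efficiency = (Q_useful / Q_fuel) * 100
Efficiency = (32190 / 45754) * 100
Efficiency = 0.7035 * 100 = 70.35%


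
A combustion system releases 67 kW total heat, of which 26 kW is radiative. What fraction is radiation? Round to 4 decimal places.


f_rad = Q_rad / Q_total
f_rad = 26 / 67 = 0.3881


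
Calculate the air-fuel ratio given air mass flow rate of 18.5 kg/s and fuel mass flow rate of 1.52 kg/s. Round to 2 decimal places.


AFR = m_air / m_fuel
AFR = 18.5 / 1.52 = 12.17


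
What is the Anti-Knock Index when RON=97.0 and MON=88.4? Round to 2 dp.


AKI = (RON + MON) / 2
AKI = (97.0 + 88.4) / 2
AKI = 185.4 / 2 = 92.70


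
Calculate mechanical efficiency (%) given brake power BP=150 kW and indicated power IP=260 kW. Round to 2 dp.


eta_mech = (BP / IP) * 100
Ratio = 150 / 260 = 0.5769
eta_mech = 0.5769 * 100 = 57.69%


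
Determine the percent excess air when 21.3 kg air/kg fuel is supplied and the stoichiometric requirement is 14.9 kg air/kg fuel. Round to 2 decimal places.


Excess air = actual - stoichiometric = 21.3 - 14.9 = 6.40 kg/kg fuel
Excess air % = (excess / stoich) * 100 = (6.40 / 14.9) * 100 = 42.95%


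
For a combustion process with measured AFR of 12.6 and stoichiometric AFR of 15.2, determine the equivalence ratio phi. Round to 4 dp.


phi = AFR_stoich / AFR_actual
phi = 15.2 / 12.6 = 1.2063


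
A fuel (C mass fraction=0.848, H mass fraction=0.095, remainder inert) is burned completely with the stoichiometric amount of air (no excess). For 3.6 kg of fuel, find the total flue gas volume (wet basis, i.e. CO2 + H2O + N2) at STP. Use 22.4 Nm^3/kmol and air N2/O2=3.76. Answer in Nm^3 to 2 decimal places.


Per kg fuel: CO2 = (C/12 kmol)*22.4 = (0.848/12)*22.4 = 1.58293 Nm^3
Per kg fuel: H2O = (H/2 kmol)*22.4 = (0.095/2)*22.4 = 1.06400 Nm^3
O2 needed per kg fuel = C/12 + H/4 = 0.848/12 + 0.095/4 = 0.09441667 kmol
Per kg fuel: N2 = O2*3.76*22.4 = 0.09441667*3.76*22.4 = 7.95215 Nm^3
Total per kg = 1.58293 + 1.06400 + 7.95215 = 10.59908 Nm^3
Total = 10.59908 * 3.6 = 38.16 Nm^3


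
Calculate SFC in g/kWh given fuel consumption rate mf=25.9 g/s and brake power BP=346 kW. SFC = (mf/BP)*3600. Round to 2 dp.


SFC = (mf / BP) * 3600
Rate = 25.9 / 346 = 0.074855 g/(s*kW)
SFC = 0.074855 * 3600 = 269.48 g/kWh


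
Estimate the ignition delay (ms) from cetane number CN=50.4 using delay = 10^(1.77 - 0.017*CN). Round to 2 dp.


delay = 10^(1.77 - 0.017*CN)
Exponent = 1.77 - 0.017*50.4 = 0.9132
delay = 10^0.9132 = 8.19 ms


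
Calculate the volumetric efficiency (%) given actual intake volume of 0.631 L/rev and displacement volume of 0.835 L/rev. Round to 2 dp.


eta_v = (V_actual / V_disp) * 100
Ratio = 0.631 / 0.835 = 0.7557
eta_v = 0.7557 * 100 = 75.57%


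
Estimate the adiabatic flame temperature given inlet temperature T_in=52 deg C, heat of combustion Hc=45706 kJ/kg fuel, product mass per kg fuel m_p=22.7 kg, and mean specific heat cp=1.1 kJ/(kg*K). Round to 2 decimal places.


T_ad = T_in + Hc / (m_p * cp)
Denominator = 22.7 * 1.1 = 24.9700
Temperature rise = 45706 / 24.9700 = 1830.44 K
T_ad = 52 + 1830.44 = 1882.44 deg C


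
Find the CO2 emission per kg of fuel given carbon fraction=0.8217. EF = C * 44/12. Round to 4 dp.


EF = C_frac * (M_CO2 / M_C)
EF = 0.8217 * (44/12)
EF = 0.8217 * 3.666667 = 3.0129 kg_CO2/kg_fuel


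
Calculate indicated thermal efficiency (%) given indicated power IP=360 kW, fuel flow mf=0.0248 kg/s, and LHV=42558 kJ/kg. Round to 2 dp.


eta_ith = (IP / (mf * LHV)) * 100
Denominator = 0.0248 * 42558 = 1055.4384 kW
eta_ith = (360 / 1055.4384) * 100 = 34.11%


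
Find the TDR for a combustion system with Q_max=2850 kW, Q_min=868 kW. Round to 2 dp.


TDR = Q_max / Q_min
TDR = 2850 / 868 = 3.28


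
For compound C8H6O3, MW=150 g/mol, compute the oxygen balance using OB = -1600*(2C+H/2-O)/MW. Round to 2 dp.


OB = -1600 * (2C + H/2 - O) / MW
Inner = 2*8 + 6/2 - 3 = 16.00
OB = -1600 * 16.00 / 150 = -170.67%


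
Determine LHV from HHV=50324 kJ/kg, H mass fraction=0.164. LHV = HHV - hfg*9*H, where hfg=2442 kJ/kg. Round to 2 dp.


LHV = HHV - hfg * 9 * H
Water correction = 2442 * 9 * 0.164 = 3604.392 kJ/kg
LHV = 50324 - 3604.392 = 46719.61 kJ/kg


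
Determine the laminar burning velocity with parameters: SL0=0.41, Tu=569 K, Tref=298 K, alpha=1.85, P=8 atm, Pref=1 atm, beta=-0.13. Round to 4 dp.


SL = SL0 * (Tu/Tref)^alpha * (P/Pref)^beta
T ratio = 569/298 = 1.90939597
(T ratio)^alpha = 1.90939597^1.85 = 3.308702
(P/Pref)^beta = 8^(-0.13) = 0.763130
SL = 0.41 * 3.308702 * 0.763130 = 1.0352 m/s


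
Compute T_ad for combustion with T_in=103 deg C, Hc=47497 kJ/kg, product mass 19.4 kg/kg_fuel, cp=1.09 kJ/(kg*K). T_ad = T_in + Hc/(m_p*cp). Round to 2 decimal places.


T_ad = T_in + Hc / (m_p * cp)
Denominator = 19.4 * 1.09 = 21.1460
Temperature rise = 47497 / 21.1460 = 2246.15 K
T_ad = 103 + 2246.15 = 2349.15 deg C


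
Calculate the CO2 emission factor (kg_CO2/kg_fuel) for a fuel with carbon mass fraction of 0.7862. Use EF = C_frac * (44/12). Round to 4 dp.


EF = C_frac * (M_CO2 / M_C)
EF = 0.7862 * (44/12)
EF = 0.7862 * 3.666667 = 2.8827 kg_CO2/kg_fuel


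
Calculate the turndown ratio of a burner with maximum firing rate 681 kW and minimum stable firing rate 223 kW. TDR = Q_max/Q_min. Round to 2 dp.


TDR = Q_max / Q_min
TDR = 681 / 223 = 3.05


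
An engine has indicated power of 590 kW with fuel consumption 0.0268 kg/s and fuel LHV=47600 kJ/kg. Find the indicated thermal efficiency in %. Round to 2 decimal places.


eta_ith = (IP / (mf * LHV)) * 100
Denominator = 0.0268 * 47600 = 1275.6800 kW
eta_ith = (590 / 1275.6800) * 100 = 46.25%


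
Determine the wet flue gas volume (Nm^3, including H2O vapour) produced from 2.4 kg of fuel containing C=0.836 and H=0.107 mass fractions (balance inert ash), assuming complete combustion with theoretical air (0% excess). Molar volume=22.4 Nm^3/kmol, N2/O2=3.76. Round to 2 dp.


Per kg fuel: CO2 = (C/12 kmol)*22.4 = (0.836/12)*22.4 = 1.56053 Nm^3
Per kg fuel: H2O = (H/2 kmol)*22.4 = (0.107/2)*22.4 = 1.19840 Nm^3
O2 needed per kg fuel = C/12 + H/4 = 0.836/12 + 0.107/4 = 0.09641667 kmol
Per kg fuel: N2 = O2*3.76*22.4 = 0.09641667*3.76*22.4 = 8.12060 Nm^3
Total per kg = 1.56053 + 1.19840 + 8.12060 = 10.87953 Nm^3
Total = 10.87953 * 2.4 = 26.11 Nm^3


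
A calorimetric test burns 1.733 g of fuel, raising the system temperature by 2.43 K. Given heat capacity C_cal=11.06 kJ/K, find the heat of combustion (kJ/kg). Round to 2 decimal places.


Hc = C_cal * delta_T / m_fuel
Q_released = 11.06 * 2.43 = 26.8758 kJ
m_fuel = 1.733 g = 1.733/1000 kg = 0.001733 kg
Hc = 26.8758 / 0.001733 = 15508.25 kJ/kg


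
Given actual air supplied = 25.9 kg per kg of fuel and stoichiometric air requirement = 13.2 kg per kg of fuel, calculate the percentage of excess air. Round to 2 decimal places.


Excess air = actual - stoichiometric = 25.9 - 13.2 = 12.70 kg/kg fuel
Excess air % = (excess / stoich) * 100 = (12.70 / 13.2) * 100 = 96.21%


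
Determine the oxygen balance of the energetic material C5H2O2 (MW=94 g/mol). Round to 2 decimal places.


OB = -1600 * (2C + H/2 - O) / MW
Inner = 2*5 + 2/2 - 2 = 9.00
OB = -1600 * 9.00 / 94 = -153.19%


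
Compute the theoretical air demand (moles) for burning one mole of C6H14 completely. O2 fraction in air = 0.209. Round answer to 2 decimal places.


Balanced combustion: C6H14 + 9.5 O2 -> 6 CO2 + 7 H2O
O2 needed = C + H/4 = 6 + 14/4 = 9.50 moles
Air moles = O2 / 0.209 = 9.50 / 0.209 = 45.45 moles air


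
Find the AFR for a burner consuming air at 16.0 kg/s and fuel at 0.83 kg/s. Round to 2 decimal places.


AFR = m_air / m_fuel
AFR = 16.0 / 0.83 = 19.28


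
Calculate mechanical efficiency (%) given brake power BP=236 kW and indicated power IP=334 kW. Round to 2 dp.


eta_mech = (BP / IP) * 100
Ratio = 236 / 334 = 0.7066
eta_mech = 0.7066 * 100 = 70.66%


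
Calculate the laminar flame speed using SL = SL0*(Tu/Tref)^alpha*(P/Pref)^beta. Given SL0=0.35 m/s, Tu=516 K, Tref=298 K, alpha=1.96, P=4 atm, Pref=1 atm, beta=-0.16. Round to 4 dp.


SL = SL0 * (Tu/Tref)^alpha * (P/Pref)^beta
T ratio = 516/298 = 1.73154362
(T ratio)^alpha = 1.73154362^1.96 = 2.933118
(P/Pref)^beta = 4^(-0.16) = 0.801070
SL = 0.35 * 2.933118 * 0.801070 = 0.8224 m/s
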